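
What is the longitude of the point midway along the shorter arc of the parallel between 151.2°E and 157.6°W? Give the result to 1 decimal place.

176.8°E

Signed shortest Δλ from +151.2° to -157.6° is +51.2°.
Midpoint longitude = +151.2° + (+51.2°)/2 = +151.2° + 25.6° = +176.8°.
(The naïve average (+151.2 + -157.6)/2 = -3.2° is on the wrong side of the globe.)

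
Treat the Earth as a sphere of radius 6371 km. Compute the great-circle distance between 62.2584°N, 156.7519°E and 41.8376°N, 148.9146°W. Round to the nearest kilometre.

4178 km

Δλ = -148.9146 − 156.7519 = -305.6665°; wrapped into (−180°, 180°]: 54.3335°.
Δφ = 41.8376 − 62.2584 = -20.4208°.
a = sin²(Δφ/2) + cos φ₁ · cos φ₂ · sin²(Δλ/2) = 0.103719.
c = 2·atan2(√a, √(1−a)) = 0.65580 rad → d = 6371·c ≈ 4178.09 km.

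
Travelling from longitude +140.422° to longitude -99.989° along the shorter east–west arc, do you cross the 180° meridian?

Yes

Naïve |-99.989 − 140.422| = 240.411° > 180°, so the shorter arc goes the other way round — across 180°.
Signed shortest Δλ = ((-99.989 − 140.422 + 180) mod 360) − 180 = 119.589°.
Going east by 119.589° from +140.422° passes through 180° before reaching -99.989°.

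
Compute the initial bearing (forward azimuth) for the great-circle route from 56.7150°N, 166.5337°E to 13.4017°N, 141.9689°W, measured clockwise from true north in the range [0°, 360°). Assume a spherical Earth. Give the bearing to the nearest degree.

Δλ = -141.9689 − 166.5337 = -308.5026°; wrapped into (−180°, 180°]: 51.4974°.
θ = atan2( sin Δλ · cos φ₂ , cos φ₁ · sin φ₂ − sin φ₁ · cos φ₂ · cos Δλ )
  = atan2(0.76127, -0.37905) = 116.470° → normalised to [0°, 360°): 116.470°.

116°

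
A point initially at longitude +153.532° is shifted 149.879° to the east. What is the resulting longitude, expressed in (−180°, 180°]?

-56.589°

Start at +153.532°; shift +149.879° → +303.411°.
+303.411° lies outside (−180°, 180°]; subtract 360° → -56.589°.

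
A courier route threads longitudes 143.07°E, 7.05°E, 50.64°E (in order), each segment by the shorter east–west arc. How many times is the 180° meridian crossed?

Leg 1: +143.07° → +7.05°, shortest Δλ = -136.02° (west) — does not cross 180°.
Leg 2: +7.05° → +50.64°, shortest Δλ = 43.59° (east) — does not cross 180°.
Total crossings: 0.

0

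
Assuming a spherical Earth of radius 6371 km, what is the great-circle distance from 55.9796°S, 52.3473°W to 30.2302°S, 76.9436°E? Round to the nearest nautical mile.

Δλ = 76.9436 − -52.3473 = 129.2909°.
Δφ = -30.2302 − -55.9796 = 25.7494°.
a = sin²(Δφ/2) + cos φ₁ · cos φ₂ · sin²(Δλ/2) = 0.444410.
c = 2·atan2(√a, √(1−a)) = 1.45939 rad → d = 6371·c ≈ 9297.74 km ≈ 5020.38 nmi.

5020 nmi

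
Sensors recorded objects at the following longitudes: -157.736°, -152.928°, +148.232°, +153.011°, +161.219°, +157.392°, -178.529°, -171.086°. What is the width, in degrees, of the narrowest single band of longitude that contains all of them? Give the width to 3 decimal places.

58.840°

Sort the longitudes: -178.529°, -171.086°, -157.736°, -152.928°, +148.232°, +153.011°, +157.392°, +161.219°.
Eastward gaps between consecutive values (wrapping around): 7.443°, 13.350°, 4.808°, 301.160°, 4.779°, 4.381°, 3.827°, 20.252°.
Largest gap = 301.160° ⇒ minimal covering band is its complement: 360° − 301.160° = 58.840°.
Band runs from +148.232° eastward to -152.928°, crossing the antimeridian.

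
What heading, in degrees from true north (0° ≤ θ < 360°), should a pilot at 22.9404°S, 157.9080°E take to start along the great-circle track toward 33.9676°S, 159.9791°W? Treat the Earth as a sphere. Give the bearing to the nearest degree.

Δλ = -159.9791 − 157.9080 = -317.8871°; wrapped into (−180°, 180°]: 42.1129°.
θ = atan2( sin Δλ · cos φ₂ , cos φ₁ · sin φ₂ − sin φ₁ · cos φ₂ · cos Δλ )
  = atan2(0.55616, -0.27473) = 116.289° → normalised to [0°, 360°): 116.289°.

116°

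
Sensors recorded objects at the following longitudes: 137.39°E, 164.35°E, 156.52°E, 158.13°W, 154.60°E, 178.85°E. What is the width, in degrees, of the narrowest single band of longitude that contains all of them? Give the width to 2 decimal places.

Sort the longitudes: -158.13°, +137.39°, +154.60°, +156.52°, +164.35°, +178.85°.
Eastward gaps between consecutive values (wrapping around): 295.52°, 17.21°, 1.92°, 7.83°, 14.50°, 23.02°.
Largest gap = 295.52° ⇒ minimal covering band is its complement: 360° − 295.52° = 64.48°.
Band runs from +137.39° eastward to -158.13°, crossing the antimeridian.

64.48°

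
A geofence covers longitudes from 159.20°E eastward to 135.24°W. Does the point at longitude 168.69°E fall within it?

Yes

Band width going east from +159.20° to -135.24°: ((-135.24 − 159.20) mod 360) = 65.56°.
Offset of +168.69° east of the west edge: ((168.69 − 159.20) mod 360) = 9.49°.
9.49° ≤ 65.56° ⇒ inside.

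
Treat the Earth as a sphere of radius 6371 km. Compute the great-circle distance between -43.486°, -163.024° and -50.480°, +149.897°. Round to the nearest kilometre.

3591 km

Δλ = 149.897 − -163.024 = 312.921°; wrapped into (−180°, 180°]: -47.079°.
Δφ = -50.480 − -43.486 = -6.994°.
a = sin²(Δφ/2) + cos φ₁ · cos φ₂ · sin²(Δλ/2) = 0.077364.
c = 2·atan2(√a, √(1−a)) = 0.56372 rad → d = 6371·c ≈ 3591.47 km.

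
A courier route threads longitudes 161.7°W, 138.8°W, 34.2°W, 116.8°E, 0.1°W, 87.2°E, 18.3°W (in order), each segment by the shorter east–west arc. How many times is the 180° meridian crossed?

Leg 1: -161.7° → -138.8°, shortest Δλ = 22.9° (east) — does not cross 180°.
Leg 2: -138.8° → -34.2°, shortest Δλ = 104.6° (east) — does not cross 180°.
Leg 3: -34.2° → +116.8°, shortest Δλ = 151.0° (east) — does not cross 180°.
Leg 4: +116.8° → -0.1°, shortest Δλ = -116.9° (west) — does not cross 180°.
Leg 5: -0.1° → +87.2°, shortest Δλ = 87.3° (east) — does not cross 180°.
Leg 6: +87.2° → -18.3°, shortest Δλ = -105.5° (west) — does not cross 180°.
Total crossings: 0.

0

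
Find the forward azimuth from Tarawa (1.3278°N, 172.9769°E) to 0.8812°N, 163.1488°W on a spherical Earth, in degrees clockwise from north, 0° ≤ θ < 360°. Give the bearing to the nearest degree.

Δλ = -163.1488 − 172.9769 = -336.1257°; wrapped into (−180°, 180°]: 23.8743°.
θ = atan2( sin Δλ · cos φ₂ , cos φ₁ · sin φ₂ − sin φ₁ · cos φ₂ · cos Δλ )
  = atan2(0.40468, -0.00581) = 90.823° → normalised to [0°, 360°): 90.823°.

91°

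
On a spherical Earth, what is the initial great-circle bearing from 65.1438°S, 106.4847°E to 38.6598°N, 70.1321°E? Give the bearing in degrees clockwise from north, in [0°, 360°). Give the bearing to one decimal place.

Δλ = 70.1321 − 106.4847 = -36.3526°.
θ = atan2( sin Δλ · cos φ₂ , cos φ₁ · sin φ₂ − sin φ₁ · cos φ₂ · cos Δλ )
  = atan2(-0.46286, 0.83323) = -29.052° → normalised to [0°, 360°): 330.948°.

330.9°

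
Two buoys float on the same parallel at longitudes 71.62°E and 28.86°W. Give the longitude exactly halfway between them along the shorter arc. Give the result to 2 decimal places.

21.38°E

Signed shortest Δλ from +71.62° to -28.86° is -100.48°.
Midpoint longitude = +71.62° + (-100.48°)/2 = +71.62° − 50.24° = +21.38°.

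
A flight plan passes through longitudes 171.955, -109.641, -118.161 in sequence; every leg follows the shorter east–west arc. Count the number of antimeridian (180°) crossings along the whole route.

1

Leg 1: +171.955° → -109.641°, shortest Δλ = 78.404° (east) — crosses 180°.
Leg 2: -109.641° → -118.161°, shortest Δλ = -8.52° (west) — does not cross 180°.
Total crossings: 1.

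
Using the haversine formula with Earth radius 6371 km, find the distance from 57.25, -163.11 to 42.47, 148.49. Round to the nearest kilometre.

Δλ = 148.49 − -163.11 = 311.60°; wrapped into (−180°, 180°]: -48.40°.
Δφ = 42.47 − 57.25 = -14.78°.
a = sin²(Δφ/2) + cos φ₁ · cos φ₂ · sin²(Δλ/2) = 0.083597.
c = 2·atan2(√a, √(1−a)) = 0.58664 rad → d = 6371·c ≈ 3737.48 km.

3737 km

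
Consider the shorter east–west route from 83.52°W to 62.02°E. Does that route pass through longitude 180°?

Signed shortest Δλ = ((62.02 − -83.52 + 180) mod 360) − 180 = 145.54°.
Going east by 145.54° from -83.52° reaches +62.02° without touching 180°.

No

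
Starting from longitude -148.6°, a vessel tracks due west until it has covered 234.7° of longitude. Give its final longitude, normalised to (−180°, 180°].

-23.3°

Start at -148.6°; shift −234.7° → -383.3°.
-383.3° lies outside (−180°, 180°]; add 360° → -23.3°.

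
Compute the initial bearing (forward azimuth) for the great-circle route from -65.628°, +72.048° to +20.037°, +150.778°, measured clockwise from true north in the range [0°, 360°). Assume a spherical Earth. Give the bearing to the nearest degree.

Δλ = 150.778 − 72.048 = 78.730°.
θ = atan2( sin Δλ · cos φ₂ , cos φ₁ · sin φ₂ − sin φ₁ · cos φ₂ · cos Δλ )
  = atan2(0.92136, 0.30863) = 71.481° → normalised to [0°, 360°): 71.481°.

71°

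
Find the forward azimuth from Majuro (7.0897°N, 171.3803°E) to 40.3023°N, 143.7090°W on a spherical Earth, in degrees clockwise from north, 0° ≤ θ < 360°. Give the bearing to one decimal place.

43.1°

Δλ = -143.7090 − 171.3803 = -315.0893°; wrapped into (−180°, 180°]: 44.9107°.
θ = atan2( sin Δλ · cos φ₂ , cos φ₁ · sin φ₂ − sin φ₁ · cos φ₂ · cos Δλ )
  = atan2(0.53843, 0.57521) = 43.108° → normalised to [0°, 360°): 43.108°.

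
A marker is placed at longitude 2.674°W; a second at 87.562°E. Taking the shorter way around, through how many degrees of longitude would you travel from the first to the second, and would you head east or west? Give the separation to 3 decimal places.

90.236° east

Raw difference: 87.562 − -2.674 = 90.236°.
Normalise into (−180°, 180°]: 90.236° stays 90.236°.
Positive ⇒ the second point lies to the east; separation 90.236°.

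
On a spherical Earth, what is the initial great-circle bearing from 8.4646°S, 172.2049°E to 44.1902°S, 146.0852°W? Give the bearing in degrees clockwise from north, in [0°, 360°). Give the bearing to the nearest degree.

142°

Δλ = -146.0852 − 172.2049 = -318.2901°; wrapped into (−180°, 180°]: 41.7099°.
θ = atan2( sin Δλ · cos φ₂ , cos φ₁ · sin φ₂ − sin φ₁ · cos φ₂ · cos Δλ )
  = atan2(0.47708, -0.61066) = 142.001° → normalised to [0°, 360°): 142.001°.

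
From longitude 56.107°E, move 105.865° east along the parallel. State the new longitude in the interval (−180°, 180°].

161.972°E

Start at +56.107°; shift +105.865° → +161.972°.
+161.972° already lies in (−180°, 180°].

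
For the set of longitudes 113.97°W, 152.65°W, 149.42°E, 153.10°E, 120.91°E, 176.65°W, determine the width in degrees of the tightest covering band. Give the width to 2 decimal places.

125.12°

Sort the longitudes: -176.65°, -152.65°, -113.97°, +120.91°, +149.42°, +153.10°.
Eastward gaps between consecutive values (wrapping around): 24.00°, 38.68°, 234.88°, 28.51°, 3.68°, 30.25°.
Largest gap = 234.88° ⇒ minimal covering band is its complement: 360° − 234.88° = 125.12°.
Band runs from +120.91° eastward to -113.97°, crossing the antimeridian.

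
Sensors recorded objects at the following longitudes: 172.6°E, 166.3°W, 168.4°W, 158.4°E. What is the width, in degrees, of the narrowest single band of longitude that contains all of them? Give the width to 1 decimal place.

35.3°

Sort the longitudes: -168.4°, -166.3°, +158.4°, +172.6°.
Eastward gaps between consecutive values (wrapping around): 2.1°, 324.7°, 14.2°, 19.0°.
Largest gap = 324.7° ⇒ minimal covering band is its complement: 360° − 324.7° = 35.3°.
Band runs from +158.4° eastward to -166.3°, crossing the antimeridian.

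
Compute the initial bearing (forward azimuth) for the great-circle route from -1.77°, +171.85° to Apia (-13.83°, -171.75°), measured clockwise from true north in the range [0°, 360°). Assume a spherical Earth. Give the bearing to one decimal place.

127.5°

Δλ = -171.75 − 171.85 = -343.60°; wrapped into (−180°, 180°]: 16.40°.
θ = atan2( sin Δλ · cos φ₂ , cos φ₁ · sin φ₂ − sin φ₁ · cos φ₂ · cos Δλ )
  = atan2(0.27416, -0.21016) = 127.472° → normalised to [0°, 360°): 127.472°.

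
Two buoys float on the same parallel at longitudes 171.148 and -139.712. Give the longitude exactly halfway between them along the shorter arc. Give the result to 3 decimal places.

-164.282°

Signed shortest Δλ from +171.148° to -139.712° is +49.140°.
Midpoint longitude = +171.148° + (+49.140°)/2 = +171.148° + 24.570° = +195.718°.
Normalise into (−180°, 180°]: -164.282°.
(The naïve average (+171.148 + -139.712)/2 = 15.718° is on the wrong side of the globe.)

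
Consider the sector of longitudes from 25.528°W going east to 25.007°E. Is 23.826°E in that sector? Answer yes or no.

Yes

Band width going east from -25.528° to +25.007°: ((25.007 − -25.528) mod 360) = 50.535°.
Offset of +23.826° east of the west edge: ((23.826 − -25.528) mod 360) = 49.354°.
49.354° ≤ 50.535° ⇒ inside.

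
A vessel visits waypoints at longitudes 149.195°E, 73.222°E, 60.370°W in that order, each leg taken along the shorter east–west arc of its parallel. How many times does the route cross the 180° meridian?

Leg 1: +149.195° → +73.222°, shortest Δλ = -75.973° (west) — does not cross 180°.
Leg 2: +73.222° → -60.370°, shortest Δλ = -133.592° (west) — does not cross 180°.
Total crossings: 0.

0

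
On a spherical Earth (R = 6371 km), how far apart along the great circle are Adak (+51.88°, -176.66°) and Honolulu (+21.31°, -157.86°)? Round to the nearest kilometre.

3766 km

Δλ = -157.86 − -176.66 = 18.80°.
Δφ = 21.31 − 51.88 = -30.57°.
a = sin²(Δφ/2) + cos φ₁ · cos φ₂ · sin²(Δλ/2) = 0.084837.
c = 2·atan2(√a, √(1−a)) = 0.59110 rad → d = 6371·c ≈ 3765.92 km.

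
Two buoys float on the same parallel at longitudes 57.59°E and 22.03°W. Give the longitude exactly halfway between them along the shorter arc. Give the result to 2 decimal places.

17.78°E

Signed shortest Δλ from +57.59° to -22.03° is -79.62°.
Midpoint longitude = +57.59° + (-79.62°)/2 = +57.59° − 39.81° = +17.78°.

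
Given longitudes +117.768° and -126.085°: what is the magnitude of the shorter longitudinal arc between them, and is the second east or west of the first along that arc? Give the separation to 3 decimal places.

116.147° east

Raw difference: -126.085 − 117.768 = -243.853°.
Normalise into (−180°, 180°]: -243.853° + 360° = 116.147°.
Positive ⇒ the second point lies to the east; separation 116.147°.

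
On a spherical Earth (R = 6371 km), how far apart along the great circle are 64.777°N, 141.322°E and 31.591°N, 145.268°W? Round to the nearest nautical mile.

Δλ = -145.268 − 141.322 = -286.590°; wrapped into (−180°, 180°]: 73.410°.
Δφ = 31.591 − 64.777 = -33.186°.
a = sin²(Δφ/2) + cos φ₁ · cos φ₂ · sin²(Δλ/2) = 0.211226.
c = 2·atan2(√a, √(1−a)) = 0.95507 rad → d = 6371·c ≈ 6084.78 km ≈ 3285.52 nmi.

3286 nmi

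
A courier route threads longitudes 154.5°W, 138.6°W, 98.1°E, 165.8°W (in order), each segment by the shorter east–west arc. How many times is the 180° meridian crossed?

Leg 1: -154.5° → -138.6°, shortest Δλ = 15.9° (east) — does not cross 180°.
Leg 2: -138.6° → +98.1°, shortest Δλ = -123.3° (west) — crosses 180°.
Leg 3: +98.1° → -165.8°, shortest Δλ = 96.1° (east) — crosses 180°.
Total crossings: 2.

2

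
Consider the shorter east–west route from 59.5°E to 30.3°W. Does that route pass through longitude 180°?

No

Signed shortest Δλ = ((-30.3 − 59.5 + 180) mod 360) − 180 = -89.8°.
Going west by 89.8° from +59.5° reaches -30.3° without touching 180°.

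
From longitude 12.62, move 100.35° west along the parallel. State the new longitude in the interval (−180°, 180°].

Start at +12.62°; shift −100.35° → -87.73°.
-87.73° already lies in (−180°, 180°].

-87.73°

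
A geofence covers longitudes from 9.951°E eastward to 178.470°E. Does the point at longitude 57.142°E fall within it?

Band width going east from +9.951° to +178.470°: ((178.470 − 9.951) mod 360) = 168.519°.
Offset of +57.142° east of the west edge: ((57.142 − 9.951) mod 360) = 47.191°.
47.191° ≤ 168.519° ⇒ inside.

Yes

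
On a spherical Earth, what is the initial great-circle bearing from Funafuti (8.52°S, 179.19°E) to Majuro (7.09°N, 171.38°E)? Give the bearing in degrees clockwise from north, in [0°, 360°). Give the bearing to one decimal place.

Δλ = 171.38 − 179.19 = -7.81°.
θ = atan2( sin Δλ · cos φ₂ , cos φ₁ · sin φ₂ − sin φ₁ · cos φ₂ · cos Δλ )
  = atan2(-0.13485, 0.26772) = -26.734° → normalised to [0°, 360°): 333.266°.

333.3°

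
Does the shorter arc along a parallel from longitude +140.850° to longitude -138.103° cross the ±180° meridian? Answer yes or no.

Naïve |-138.103 − 140.850| = 278.953° > 180°, so the shorter arc goes the other way round — across 180°.
Signed shortest Δλ = ((-138.103 − 140.850 + 180) mod 360) − 180 = 81.047°.
Going east by 81.047° from +140.850° passes through 180° before reaching -138.103°.

Yes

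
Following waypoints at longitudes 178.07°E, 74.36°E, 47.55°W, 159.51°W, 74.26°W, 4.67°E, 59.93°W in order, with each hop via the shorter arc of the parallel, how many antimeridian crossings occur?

Leg 1: +178.07° → +74.36°, shortest Δλ = -103.71° (west) — does not cross 180°.
Leg 2: +74.36° → -47.55°, shortest Δλ = -121.91° (west) — does not cross 180°.
Leg 3: -47.55° → -159.51°, shortest Δλ = -111.96° (west) — does not cross 180°.
Leg 4: -159.51° → -74.26°, shortest Δλ = 85.25° (east) — does not cross 180°.
Leg 5: -74.26° → +4.67°, shortest Δλ = 78.93° (east) — does not cross 180°.
Leg 6: +4.67° → -59.93°, shortest Δλ = -64.6° (west) — does not cross 180°.
Total crossings: 0.

0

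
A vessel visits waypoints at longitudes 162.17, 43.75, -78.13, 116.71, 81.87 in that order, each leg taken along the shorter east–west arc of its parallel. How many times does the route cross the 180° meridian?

Leg 1: +162.17° → +43.75°, shortest Δλ = -118.42° (west) — does not cross 180°.
Leg 2: +43.75° → -78.13°, shortest Δλ = -121.88° (west) — does not cross 180°.
Leg 3: -78.13° → +116.71°, shortest Δλ = -165.16° (west) — crosses 180°.
Leg 4: +116.71° → +81.87°, shortest Δλ = -34.84° (west) — does not cross 180°.
Total crossings: 1.

1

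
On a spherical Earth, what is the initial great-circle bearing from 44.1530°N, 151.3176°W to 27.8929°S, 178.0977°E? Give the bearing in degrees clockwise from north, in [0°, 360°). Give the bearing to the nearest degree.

207°

Δλ = 178.0977 − -151.3176 = 329.4153°; wrapped into (−180°, 180°]: -30.5847°.
θ = atan2( sin Δλ · cos φ₂ , cos φ₁ · sin φ₂ − sin φ₁ · cos φ₂ · cos Δλ )
  = atan2(-0.44970, -0.86565) = -152.548° → normalised to [0°, 360°): 207.452°.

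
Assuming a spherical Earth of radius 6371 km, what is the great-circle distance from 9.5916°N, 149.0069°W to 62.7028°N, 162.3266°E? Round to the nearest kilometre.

Δλ = 162.3266 − -149.0069 = 311.3335°; wrapped into (−180°, 180°]: -48.6665°.
Δφ = 62.7028 − 9.5916 = 53.1112°.
a = sin²(Δφ/2) + cos φ₁ · cos φ₂ · sin²(Δλ/2) = 0.276642.
c = 2·atan2(√a, √(1−a)) = 1.10770 rad → d = 6371·c ≈ 7057.18 km.

7057 km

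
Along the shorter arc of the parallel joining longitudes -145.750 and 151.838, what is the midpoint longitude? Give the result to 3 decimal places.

-176.956°

Signed shortest Δλ from -145.750° to +151.838° is -62.412°.
Midpoint longitude = -145.750° + (-62.412°)/2 = -145.750° − 31.206° = -176.956°.
(The naïve average (-145.750 + +151.838)/2 = 3.044° is on the wrong side of the globe.)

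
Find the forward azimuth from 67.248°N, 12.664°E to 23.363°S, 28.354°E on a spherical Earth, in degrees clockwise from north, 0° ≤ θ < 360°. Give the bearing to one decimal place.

Δλ = 28.354 − 12.664 = 15.690°.
θ = atan2( sin Δλ · cos φ₂ , cos φ₁ · sin φ₂ − sin φ₁ · cos φ₂ · cos Δλ )
  = atan2(0.24826, -0.96840) = 165.621° → normalised to [0°, 360°): 165.621°.

165.6°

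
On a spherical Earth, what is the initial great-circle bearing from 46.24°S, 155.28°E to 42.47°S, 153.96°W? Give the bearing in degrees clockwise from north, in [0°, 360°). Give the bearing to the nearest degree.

103°

Δλ = -153.96 − 155.28 = -309.24°; wrapped into (−180°, 180°]: 50.76°.
θ = atan2( sin Δλ · cos φ₂ , cos φ₁ · sin φ₂ − sin φ₁ · cos φ₂ · cos Δλ )
  = atan2(0.57130, -0.13000) = 102.819° → normalised to [0°, 360°): 102.819°.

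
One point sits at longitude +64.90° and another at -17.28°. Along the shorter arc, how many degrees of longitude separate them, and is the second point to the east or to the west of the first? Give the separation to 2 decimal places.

82.18° west

Raw difference: -17.28 − 64.90 = -82.18°.
Normalise into (−180°, 180°]: -82.18° stays -82.18°.
Negative ⇒ the second point lies to the west; separation 82.18°.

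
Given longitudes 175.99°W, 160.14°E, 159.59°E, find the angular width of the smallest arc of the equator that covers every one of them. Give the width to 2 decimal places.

24.42°

Sort the longitudes: -175.99°, +159.59°, +160.14°.
Eastward gaps between consecutive values (wrapping around): 335.58°, 0.55°, 23.87°.
Largest gap = 335.58° ⇒ minimal covering band is its complement: 360° − 335.58° = 24.42°.
Band runs from +159.59° eastward to -175.99°, crossing the antimeridian.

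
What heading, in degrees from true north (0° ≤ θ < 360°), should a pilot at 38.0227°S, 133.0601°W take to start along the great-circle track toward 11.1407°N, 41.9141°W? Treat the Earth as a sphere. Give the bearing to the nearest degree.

Δλ = -41.9141 − -133.0601 = 91.1460°.
θ = atan2( sin Δλ · cos φ₂ , cos φ₁ · sin φ₂ − sin φ₁ · cos φ₂ · cos Δλ )
  = atan2(0.98096, 0.14012) = 81.871° → normalised to [0°, 360°): 81.871°.

82°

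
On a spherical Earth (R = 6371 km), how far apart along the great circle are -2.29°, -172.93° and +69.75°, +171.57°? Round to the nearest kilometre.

Δλ = 171.57 − -172.93 = 344.50°; wrapped into (−180°, 180°]: -15.50°.
Δφ = 69.75 − -2.29 = 72.04°.
a = sin²(Δφ/2) + cos φ₁ · cos φ₂ · sin²(Δλ/2) = 0.352113.
c = 2·atan2(√a, √(1−a)) = 1.27053 rad → d = 6371·c ≈ 8094.54 km.

8095 km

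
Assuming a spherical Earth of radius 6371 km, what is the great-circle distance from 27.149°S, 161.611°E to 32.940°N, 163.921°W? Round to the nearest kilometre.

7610 km

Δλ = -163.921 − 161.611 = -325.532°; wrapped into (−180°, 180°]: 34.468°.
Δφ = 32.940 − -27.149 = 60.089°.
a = sin²(Δφ/2) + cos φ₁ · cos φ₂ · sin²(Δλ/2) = 0.316224.
c = 2·atan2(√a, √(1−a)) = 1.19442 rad → d = 6371·c ≈ 7609.66 km.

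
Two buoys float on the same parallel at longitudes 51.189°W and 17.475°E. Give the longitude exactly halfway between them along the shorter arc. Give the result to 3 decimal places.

Signed shortest Δλ from -51.189° to +17.475° is +68.664°.
Midpoint longitude = -51.189° + (+68.664°)/2 = -51.189° + 34.332° = -16.857°.

16.857°W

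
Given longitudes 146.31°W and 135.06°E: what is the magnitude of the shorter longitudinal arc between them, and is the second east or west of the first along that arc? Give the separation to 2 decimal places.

Raw difference: 135.06 − -146.31 = 281.37°.
Normalise into (−180°, 180°]: 281.37° − 360° = -78.63°.
Negative ⇒ the second point lies to the west; separation 78.63°.

78.63° west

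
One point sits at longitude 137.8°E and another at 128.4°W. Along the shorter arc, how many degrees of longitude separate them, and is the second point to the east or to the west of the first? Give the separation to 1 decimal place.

Raw difference: -128.4 − 137.8 = -266.2°.
Normalise into (−180°, 180°]: -266.2° + 360° = 93.8°.
Positive ⇒ the second point lies to the east; separation 93.8°.

93.8° east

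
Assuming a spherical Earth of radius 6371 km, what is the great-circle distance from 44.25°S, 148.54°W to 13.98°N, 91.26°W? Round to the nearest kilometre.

8678 km

Δλ = -91.26 − -148.54 = 57.28°.
Δφ = 13.98 − -44.25 = 58.23°.
a = sin²(Δφ/2) + cos φ₁ · cos φ₂ · sin²(Δλ/2) = 0.396429.
c = 2·atan2(√a, √(1−a)) = 1.36214 rad → d = 6371·c ≈ 8678.21 km.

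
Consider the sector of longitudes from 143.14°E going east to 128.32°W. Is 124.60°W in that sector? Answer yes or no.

Band width going east from +143.14° to -128.32°: ((-128.32 − 143.14) mod 360) = 88.54°.
Offset of -124.60° east of the west edge: ((-124.60 − 143.14) mod 360) = 92.26°.
92.26° > 88.54° ⇒ outside.

No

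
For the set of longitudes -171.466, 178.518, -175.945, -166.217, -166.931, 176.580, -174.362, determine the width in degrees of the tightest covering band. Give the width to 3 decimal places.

Sort the longitudes: -175.945°, -174.362°, -171.466°, -166.931°, -166.217°, +176.580°, +178.518°.
Eastward gaps between consecutive values (wrapping around): 1.583°, 2.896°, 4.535°, 0.714°, 342.797°, 1.938°, 5.537°.
Largest gap = 342.797° ⇒ minimal covering band is its complement: 360° − 342.797° = 17.203°.
Band runs from +176.580° eastward to -166.217°, crossing the antimeridian.

17.203°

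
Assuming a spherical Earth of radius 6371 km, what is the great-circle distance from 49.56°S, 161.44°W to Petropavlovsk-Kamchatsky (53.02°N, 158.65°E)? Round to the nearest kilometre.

12007 km

Δλ = 158.65 − -161.44 = 320.09°; wrapped into (−180°, 180°]: -39.91°.
Δφ = 53.02 − -49.56 = 102.58°.
a = sin²(Δφ/2) + cos φ₁ · cos φ₂ · sin²(Δλ/2) = 0.654348.
c = 2·atan2(√a, √(1−a)) = 1.88462 rad → d = 6371·c ≈ 12006.90 km.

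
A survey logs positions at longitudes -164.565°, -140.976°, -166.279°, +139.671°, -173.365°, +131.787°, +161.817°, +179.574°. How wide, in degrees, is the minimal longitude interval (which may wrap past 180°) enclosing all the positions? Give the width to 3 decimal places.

87.237°

Sort the longitudes: -173.365°, -166.279°, -164.565°, -140.976°, +131.787°, +139.671°, +161.817°, +179.574°.
Eastward gaps between consecutive values (wrapping around): 7.086°, 1.714°, 23.589°, 272.763°, 7.884°, 22.146°, 17.757°, 7.061°.
Largest gap = 272.763° ⇒ minimal covering band is its complement: 360° − 272.763° = 87.237°.
Band runs from +131.787° eastward to -140.976°, crossing the antimeridian.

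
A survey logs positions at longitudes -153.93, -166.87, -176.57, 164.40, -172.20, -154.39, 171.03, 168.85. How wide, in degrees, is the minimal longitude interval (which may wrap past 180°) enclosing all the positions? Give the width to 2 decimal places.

Sort the longitudes: -176.57°, -172.20°, -166.87°, -154.39°, -153.93°, +164.40°, +168.85°, +171.03°.
Eastward gaps between consecutive values (wrapping around): 4.37°, 5.33°, 12.48°, 0.46°, 318.33°, 4.45°, 2.18°, 12.40°.
Largest gap = 318.33° ⇒ minimal covering band is its complement: 360° − 318.33° = 41.67°.
Band runs from +164.40° eastward to -153.93°, crossing the antimeridian.

41.67°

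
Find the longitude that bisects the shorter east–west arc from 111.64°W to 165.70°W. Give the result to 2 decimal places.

Signed shortest Δλ from -111.64° to -165.70° is -54.06°.
Midpoint longitude = -111.64° + (-54.06°)/2 = -111.64° − 27.03° = -138.67°.

138.67°W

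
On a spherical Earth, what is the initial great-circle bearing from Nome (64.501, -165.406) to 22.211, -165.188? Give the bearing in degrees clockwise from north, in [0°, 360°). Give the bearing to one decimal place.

179.7°

Δλ = -165.188 − -165.406 = 0.218°.
θ = atan2( sin Δλ · cos φ₂ , cos φ₁ · sin φ₂ − sin φ₁ · cos φ₂ · cos Δλ )
  = atan2(0.00352, -0.67288) = 179.700° → normalised to [0°, 360°): 179.700°.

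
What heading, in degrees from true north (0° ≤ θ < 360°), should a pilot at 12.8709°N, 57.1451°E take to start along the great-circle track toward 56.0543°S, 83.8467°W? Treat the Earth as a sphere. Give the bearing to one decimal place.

Δλ = -83.8467 − 57.1451 = -140.9918°.
θ = atan2( sin Δλ · cos φ₂ , cos φ₁ · sin φ₂ − sin φ₁ · cos φ₂ · cos Δλ )
  = atan2(-0.35148, -0.71207) = -153.729° → normalised to [0°, 360°): 206.271°.

206.3°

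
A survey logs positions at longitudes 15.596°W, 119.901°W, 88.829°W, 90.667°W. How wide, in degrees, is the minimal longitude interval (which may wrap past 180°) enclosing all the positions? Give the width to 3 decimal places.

Sort the longitudes: -119.901°, -90.667°, -88.829°, -15.596°.
Eastward gaps between consecutive values (wrapping around): 29.234°, 1.838°, 73.233°, 255.695°.
Largest gap = 255.695° ⇒ minimal covering band is its complement: 360° − 255.695° = 104.305°.
Band runs from -119.901° eastward to -15.596°.

104.305°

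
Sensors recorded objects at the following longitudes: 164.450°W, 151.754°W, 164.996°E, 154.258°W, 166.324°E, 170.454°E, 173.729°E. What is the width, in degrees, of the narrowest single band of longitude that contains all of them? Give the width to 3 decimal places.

43.250°

Sort the longitudes: -164.450°, -154.258°, -151.754°, +164.996°, +166.324°, +170.454°, +173.729°.
Eastward gaps between consecutive values (wrapping around): 10.192°, 2.504°, 316.750°, 1.328°, 4.130°, 3.275°, 21.821°.
Largest gap = 316.750° ⇒ minimal covering band is its complement: 360° − 316.750° = 43.250°.
Band runs from +164.996° eastward to -151.754°, crossing the antimeridian.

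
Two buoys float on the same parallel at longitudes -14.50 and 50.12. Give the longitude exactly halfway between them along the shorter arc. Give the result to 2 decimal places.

+17.81°

Signed shortest Δλ from -14.50° to +50.12° is +64.62°.
Midpoint longitude = -14.50° + (+64.62°)/2 = -14.50° + 32.31° = +17.81°.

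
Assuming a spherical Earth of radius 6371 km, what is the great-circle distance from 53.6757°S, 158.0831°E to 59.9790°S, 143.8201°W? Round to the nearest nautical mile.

1881 nmi

Δλ = -143.8201 − 158.0831 = -301.9032°; wrapped into (−180°, 180°]: 58.0968°.
Δφ = -59.9790 − -53.6757 = -6.3033°.
a = sin²(Δφ/2) + cos φ₁ · cos φ₂ · sin²(Δλ/2) = 0.072893.
c = 2·atan2(√a, √(1−a)) = 0.54676 rad → d = 6371·c ≈ 3483.40 km ≈ 1880.89 nmi.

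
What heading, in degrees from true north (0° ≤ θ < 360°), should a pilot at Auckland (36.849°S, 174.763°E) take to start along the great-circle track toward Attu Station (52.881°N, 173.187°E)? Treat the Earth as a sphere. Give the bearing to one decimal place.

359.0°

Δλ = 173.187 − 174.763 = -1.576°.
θ = atan2( sin Δλ · cos φ₂ , cos φ₁ · sin φ₂ − sin φ₁ · cos φ₂ · cos Δλ )
  = atan2(-0.01660, 0.99985) = -0.951° → normalised to [0°, 360°): 359.049°.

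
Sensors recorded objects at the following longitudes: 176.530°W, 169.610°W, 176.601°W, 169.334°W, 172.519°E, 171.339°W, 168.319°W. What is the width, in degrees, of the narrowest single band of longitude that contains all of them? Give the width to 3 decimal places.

19.162°

Sort the longitudes: -176.601°, -176.530°, -171.339°, -169.610°, -169.334°, -168.319°, +172.519°.
Eastward gaps between consecutive values (wrapping around): 0.071°, 5.191°, 1.729°, 0.276°, 1.015°, 340.838°, 10.880°.
Largest gap = 340.838° ⇒ minimal covering band is its complement: 360° − 340.838° = 19.162°.
Band runs from +172.519° eastward to -168.319°, crossing the antimeridian.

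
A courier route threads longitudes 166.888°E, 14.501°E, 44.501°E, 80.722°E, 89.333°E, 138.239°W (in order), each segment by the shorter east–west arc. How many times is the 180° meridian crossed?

Leg 1: +166.888° → +14.501°, shortest Δλ = -152.387° (west) — does not cross 180°.
Leg 2: +14.501° → +44.501°, shortest Δλ = 30.0° (east) — does not cross 180°.
Leg 3: +44.501° → +80.722°, shortest Δλ = 36.221° (east) — does not cross 180°.
Leg 4: +80.722° → +89.333°, shortest Δλ = 8.611° (east) — does not cross 180°.
Leg 5: +89.333° → -138.239°, shortest Δλ = 132.428° (east) — crosses 180°.
Total crossings: 1.

1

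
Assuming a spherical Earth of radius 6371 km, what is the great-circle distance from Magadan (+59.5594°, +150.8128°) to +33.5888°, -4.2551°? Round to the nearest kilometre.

9406 km

Δλ = -4.2551 − 150.8128 = -155.0679°.
Δφ = 33.5888 − 59.5594 = -25.9706°.
a = sin²(Δφ/2) + cos φ₁ · cos φ₂ · sin²(Δλ/2) = 0.452875.
c = 2·atan2(√a, √(1−a)) = 1.47641 rad → d = 6371·c ≈ 9406.18 km.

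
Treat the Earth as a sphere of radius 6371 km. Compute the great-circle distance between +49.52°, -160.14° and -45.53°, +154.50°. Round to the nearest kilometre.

11442 km

Δλ = 154.50 − -160.14 = 314.64°; wrapped into (−180°, 180°]: -45.36°.
Δφ = -45.53 − 49.52 = -95.05°.
a = sin²(Δφ/2) + cos φ₁ · cos φ₂ · sin²(Δλ/2) = 0.611626.
c = 2·atan2(√a, √(1−a)) = 1.79595 rad → d = 6371·c ≈ 11441.97 km.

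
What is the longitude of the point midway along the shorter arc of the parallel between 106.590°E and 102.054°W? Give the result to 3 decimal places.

177.732°W

Signed shortest Δλ from +106.590° to -102.054° is +151.356°.
Midpoint longitude = +106.590° + (+151.356°)/2 = +106.590° + 75.678° = +182.268°.
Normalise into (−180°, 180°]: -177.732°.
(The naïve average (+106.590 + -102.054)/2 = 2.268° is on the wrong side of the globe.)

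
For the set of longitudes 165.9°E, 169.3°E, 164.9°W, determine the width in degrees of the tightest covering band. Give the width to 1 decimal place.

29.2°

Sort the longitudes: -164.9°, +165.9°, +169.3°.
Eastward gaps between consecutive values (wrapping around): 330.8°, 3.4°, 25.8°.
Largest gap = 330.8° ⇒ minimal covering band is its complement: 360° − 330.8° = 29.2°.
Band runs from +165.9° eastward to -164.9°, crossing the antimeridian.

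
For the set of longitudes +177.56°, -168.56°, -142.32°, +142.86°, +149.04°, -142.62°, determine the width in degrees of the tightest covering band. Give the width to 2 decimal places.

74.82°

Sort the longitudes: -168.56°, -142.62°, -142.32°, +142.86°, +149.04°, +177.56°.
Eastward gaps between consecutive values (wrapping around): 25.94°, 0.30°, 285.18°, 6.18°, 28.52°, 13.88°.
Largest gap = 285.18° ⇒ minimal covering band is its complement: 360° − 285.18° = 74.82°.
Band runs from +142.86° eastward to -142.32°, crossing the antimeridian.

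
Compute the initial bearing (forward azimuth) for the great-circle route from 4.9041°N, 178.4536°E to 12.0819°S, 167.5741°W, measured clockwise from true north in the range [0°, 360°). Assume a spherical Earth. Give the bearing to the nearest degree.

Δλ = -167.5741 − 178.4536 = -346.0277°; wrapped into (−180°, 180°]: 13.9723°.
θ = atan2( sin Δλ · cos φ₂ , cos φ₁ · sin φ₂ − sin φ₁ · cos φ₂ · cos Δλ )
  = atan2(0.23610, -0.28966) = 140.817° → normalised to [0°, 360°): 140.817°.

141°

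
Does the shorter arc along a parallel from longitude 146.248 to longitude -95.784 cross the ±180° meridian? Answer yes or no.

Naïve |-95.784 − 146.248| = 242.032° > 180°, so the shorter arc goes the other way round — across 180°.
Signed shortest Δλ = ((-95.784 − 146.248 + 180) mod 360) − 180 = 117.968°.
Going east by 117.968° from +146.248° passes through 180° before reaching -95.784°.

Yes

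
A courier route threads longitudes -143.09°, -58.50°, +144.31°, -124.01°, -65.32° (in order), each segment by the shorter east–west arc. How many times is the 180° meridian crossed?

Leg 1: -143.09° → -58.50°, shortest Δλ = 84.59° (east) — does not cross 180°.
Leg 2: -58.50° → +144.31°, shortest Δλ = -157.19° (west) — crosses 180°.
Leg 3: +144.31° → -124.01°, shortest Δλ = 91.68° (east) — crosses 180°.
Leg 4: -124.01° → -65.32°, shortest Δλ = 58.69° (east) — does not cross 180°.
Total crossings: 2.

2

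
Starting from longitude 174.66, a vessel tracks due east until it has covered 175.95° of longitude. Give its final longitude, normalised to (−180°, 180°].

-9.39°

Start at +174.66°; shift +175.95° → +350.61°.
+350.61° lies outside (−180°, 180°]; subtract 360° → -9.39°.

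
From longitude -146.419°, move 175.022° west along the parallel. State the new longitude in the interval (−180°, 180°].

+38.559°

Start at -146.419°; shift −175.022° → -321.441°.
-321.441° lies outside (−180°, 180°]; add 360° → +38.559°.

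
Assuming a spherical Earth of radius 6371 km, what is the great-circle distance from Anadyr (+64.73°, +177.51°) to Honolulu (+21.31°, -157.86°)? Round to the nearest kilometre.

5155 km

Δλ = -157.86 − 177.51 = -335.37°; wrapped into (−180°, 180°]: 24.63°.
Δφ = 21.31 − 64.73 = -43.42°.
a = sin²(Δφ/2) + cos φ₁ · cos φ₂ · sin²(Δλ/2) = 0.154924.
c = 2·atan2(√a, √(1−a)) = 0.80910 rad → d = 6371·c ≈ 5154.76 km.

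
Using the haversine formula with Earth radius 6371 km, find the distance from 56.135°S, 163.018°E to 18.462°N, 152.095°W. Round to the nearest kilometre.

9295 km

Δλ = -152.095 − 163.018 = -315.113°; wrapped into (−180°, 180°]: 44.887°.
Δφ = 18.462 − -56.135 = 74.597°.
a = sin²(Δφ/2) + cos φ₁ · cos φ₂ · sin²(Δλ/2) = 0.444234.
c = 2·atan2(√a, √(1−a)) = 1.45903 rad → d = 6371·c ≈ 9295.49 km.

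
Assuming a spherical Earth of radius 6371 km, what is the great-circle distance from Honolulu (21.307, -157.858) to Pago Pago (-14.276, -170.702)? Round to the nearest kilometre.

4198 km

Δλ = -170.702 − -157.858 = -12.844°.
Δφ = -14.276 − 21.307 = -35.583°.
a = sin²(Δφ/2) + cos φ₁ · cos φ₂ · sin²(Δλ/2) = 0.104659.
c = 2·atan2(√a, √(1−a)) = 0.65887 rad → d = 6371·c ≈ 4197.68 km.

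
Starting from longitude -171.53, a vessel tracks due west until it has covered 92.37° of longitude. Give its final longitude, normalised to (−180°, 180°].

Start at -171.53°; shift −92.37° → -263.90°.
-263.90° lies outside (−180°, 180°]; add 360° → +96.10°.

+96.10°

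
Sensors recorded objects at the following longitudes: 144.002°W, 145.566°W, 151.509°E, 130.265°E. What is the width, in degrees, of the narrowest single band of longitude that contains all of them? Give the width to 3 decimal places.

Sort the longitudes: -145.566°, -144.002°, +130.265°, +151.509°.
Eastward gaps between consecutive values (wrapping around): 1.564°, 274.267°, 21.244°, 62.925°.
Largest gap = 274.267° ⇒ minimal covering band is its complement: 360° − 274.267° = 85.733°.
Band runs from +130.265° eastward to -144.002°, crossing the antimeridian.

85.733°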